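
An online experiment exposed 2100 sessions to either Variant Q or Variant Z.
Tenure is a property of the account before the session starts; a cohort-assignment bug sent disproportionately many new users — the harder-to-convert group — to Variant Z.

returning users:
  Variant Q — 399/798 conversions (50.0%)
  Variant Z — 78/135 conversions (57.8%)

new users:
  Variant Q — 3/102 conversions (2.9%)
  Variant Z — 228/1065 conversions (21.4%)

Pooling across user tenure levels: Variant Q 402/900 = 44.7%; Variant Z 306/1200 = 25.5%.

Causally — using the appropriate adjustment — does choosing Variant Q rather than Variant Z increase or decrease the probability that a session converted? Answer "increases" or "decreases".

decreases

Within every user tenure level Variant Z has the higher rate, yet pooled Variant Q does — Simpson's reversal.
The imbalance in user tenure arose from how sessions were allocated, not from anything the variant did; and user tenure independently affects the outcome. The pooled gap is confounded — condition on user tenure.
Within each level — returning users: 50.0% vs 57.8%; new users: 2.9% vs 21.4% — Variant Z is higher every time.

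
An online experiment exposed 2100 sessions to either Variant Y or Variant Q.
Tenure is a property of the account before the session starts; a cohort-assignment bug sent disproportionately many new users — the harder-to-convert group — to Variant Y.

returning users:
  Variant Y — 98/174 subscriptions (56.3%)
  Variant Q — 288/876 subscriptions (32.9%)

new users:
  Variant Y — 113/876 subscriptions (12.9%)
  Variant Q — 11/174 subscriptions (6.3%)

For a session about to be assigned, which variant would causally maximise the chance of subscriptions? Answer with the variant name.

The stratified and pooled comparisons disagree (Variant Y wins within each user tenure; Variant Q wins overall), so the answer turns on the causal role of user tenure.
User tenure satisfies the back-door criterion: it is not a descendant of the variant, and it blocks the spurious path from variant to outcome. Adjusting for it (i.e., using the within-user tenure rates) gives the causal effect.
Within each level — returning users: 56.3% vs 32.9%; new users: 12.9% vs 6.3% — Variant Y is higher every time.

Variant Y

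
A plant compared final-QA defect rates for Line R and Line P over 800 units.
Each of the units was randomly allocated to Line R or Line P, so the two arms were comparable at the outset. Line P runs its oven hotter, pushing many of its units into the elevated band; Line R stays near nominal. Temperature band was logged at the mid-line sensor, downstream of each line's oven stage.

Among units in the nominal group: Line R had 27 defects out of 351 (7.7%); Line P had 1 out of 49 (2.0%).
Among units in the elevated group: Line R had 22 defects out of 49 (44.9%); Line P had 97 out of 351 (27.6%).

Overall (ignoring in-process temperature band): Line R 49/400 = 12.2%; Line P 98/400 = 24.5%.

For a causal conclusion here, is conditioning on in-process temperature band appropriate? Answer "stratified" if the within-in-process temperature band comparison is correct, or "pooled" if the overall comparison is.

In-process temperature band is downstream of the line. One should not condition on a consequence of treatment, so the overall rates are the right comparison.
Pooled: Line R 12.2% vs Line P 24.5%; Line R is lower overall.

pooled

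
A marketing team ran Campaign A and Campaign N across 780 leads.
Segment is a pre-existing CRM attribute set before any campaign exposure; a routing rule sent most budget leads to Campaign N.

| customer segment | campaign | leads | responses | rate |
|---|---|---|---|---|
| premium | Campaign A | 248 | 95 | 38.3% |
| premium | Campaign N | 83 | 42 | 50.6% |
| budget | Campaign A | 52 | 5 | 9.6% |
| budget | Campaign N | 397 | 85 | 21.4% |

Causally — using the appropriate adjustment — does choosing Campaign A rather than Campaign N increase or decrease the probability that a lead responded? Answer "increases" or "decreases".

decreases

Customer segment differs across campaigns for reasons unrelated to any effect of the campaign itself, and it separately predicts the outcome — a classic confounder. We must compare within customer segment levels.
Within each level — premium: 38.3% vs 50.6%; budget: 9.6% vs 21.4% — Campaign N is higher every time.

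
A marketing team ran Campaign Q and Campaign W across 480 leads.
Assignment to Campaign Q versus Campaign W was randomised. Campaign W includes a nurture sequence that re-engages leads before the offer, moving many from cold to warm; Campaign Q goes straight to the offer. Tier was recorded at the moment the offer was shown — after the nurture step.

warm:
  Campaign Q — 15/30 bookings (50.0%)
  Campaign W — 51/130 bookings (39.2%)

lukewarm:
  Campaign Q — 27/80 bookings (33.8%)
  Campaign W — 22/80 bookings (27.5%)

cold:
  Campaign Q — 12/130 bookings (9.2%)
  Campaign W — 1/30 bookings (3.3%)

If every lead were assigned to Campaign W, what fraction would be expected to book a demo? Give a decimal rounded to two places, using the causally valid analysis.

0.31

The engagement tier-specific comparison favours Campaign Q throughout, but the pooled figures favour Campaign W. The question is whether to condition on engagement tier.
Engagement tier here is a post-treatment variable shaped by the campaign; conditioning on it would introduce bias rather than remove it. The overall comparison is the causal one.
So P(outcome | do(Campaign W)) is just the pooled rate for Campaign W: 74/240 = 0.308.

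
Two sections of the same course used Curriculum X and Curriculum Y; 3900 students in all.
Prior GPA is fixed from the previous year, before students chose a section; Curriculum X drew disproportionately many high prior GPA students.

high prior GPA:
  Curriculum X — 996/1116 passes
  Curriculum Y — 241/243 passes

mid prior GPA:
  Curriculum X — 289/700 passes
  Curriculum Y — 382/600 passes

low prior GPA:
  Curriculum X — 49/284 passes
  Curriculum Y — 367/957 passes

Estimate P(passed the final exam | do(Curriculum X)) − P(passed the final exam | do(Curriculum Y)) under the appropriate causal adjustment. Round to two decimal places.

-0.18

The prior GPA band-specific comparison favours Curriculum Y throughout, but the pooled figures favour Curriculum X. The question is whether to condition on prior GPA band.
Since prior GPA band is a pre-existing factor (not a product of the teaching method) and it affects the outcome on its own, it is a confounder. The stratified rates, not the pooled rate, identify the causal effect.
Adjusting over the population distribution of prior GPA band: 0.348·(0.892−0.992) + 0.333·(0.413−0.637) + 0.318·(0.173−0.383) = -0.176.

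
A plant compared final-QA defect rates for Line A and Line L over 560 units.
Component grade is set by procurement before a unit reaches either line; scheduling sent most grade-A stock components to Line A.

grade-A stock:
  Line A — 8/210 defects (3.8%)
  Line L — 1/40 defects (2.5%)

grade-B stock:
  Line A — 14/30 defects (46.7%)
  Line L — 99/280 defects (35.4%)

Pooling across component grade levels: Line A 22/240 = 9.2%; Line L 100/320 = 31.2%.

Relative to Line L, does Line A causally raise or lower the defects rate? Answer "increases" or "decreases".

increases

The component grade-specific comparison favours Line L throughout, but the pooled figures favour Line A. The question is whether to condition on component grade.
Here component grade is a common cause — it drives both which line a case falls under and the outcome. The crude comparison mixes populations; the stratum-specific rates are the causally relevant ones.
Within each level — grade-A stock: 3.8% vs 2.5%; grade-B stock: 46.7% vs 35.4% — Line L is lower every time.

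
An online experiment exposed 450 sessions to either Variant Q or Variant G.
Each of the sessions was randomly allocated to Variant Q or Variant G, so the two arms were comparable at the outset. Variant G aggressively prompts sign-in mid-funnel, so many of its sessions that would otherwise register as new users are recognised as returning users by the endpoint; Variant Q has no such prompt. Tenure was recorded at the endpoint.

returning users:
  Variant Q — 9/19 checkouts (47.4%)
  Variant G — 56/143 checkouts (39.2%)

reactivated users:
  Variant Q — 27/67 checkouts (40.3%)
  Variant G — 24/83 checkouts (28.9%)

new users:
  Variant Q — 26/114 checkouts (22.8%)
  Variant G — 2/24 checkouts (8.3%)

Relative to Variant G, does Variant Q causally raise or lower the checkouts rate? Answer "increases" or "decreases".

decreases

The stratified and pooled comparisons disagree (Variant Q wins within each user tenure; Variant G wins overall), so the answer turns on the causal role of user tenure.
Stratifying would compare variants among sessions the variants themselves sorted into user tenure groups — a form of selection on an intermediate. The unconditioned pooled rates give the total causal effect.
Pooled: Variant Q 31.0% vs Variant G 32.8%; Variant G is higher overall.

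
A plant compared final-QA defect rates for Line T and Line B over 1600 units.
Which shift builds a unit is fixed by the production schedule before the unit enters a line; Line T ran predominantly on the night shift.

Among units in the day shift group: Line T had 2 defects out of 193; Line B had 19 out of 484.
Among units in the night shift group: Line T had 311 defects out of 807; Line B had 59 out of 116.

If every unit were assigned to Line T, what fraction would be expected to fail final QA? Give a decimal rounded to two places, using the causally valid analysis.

Nothing the line does changes shift; the imbalance is an allocation artefact. With shift also predicting the outcome, the pooled figure is confounded, and the within-stratum comparison is the causal one.
Standardising Line T to the population shift mix: 0.423·2/193 + 0.577·311/807 = 0.227.

0.23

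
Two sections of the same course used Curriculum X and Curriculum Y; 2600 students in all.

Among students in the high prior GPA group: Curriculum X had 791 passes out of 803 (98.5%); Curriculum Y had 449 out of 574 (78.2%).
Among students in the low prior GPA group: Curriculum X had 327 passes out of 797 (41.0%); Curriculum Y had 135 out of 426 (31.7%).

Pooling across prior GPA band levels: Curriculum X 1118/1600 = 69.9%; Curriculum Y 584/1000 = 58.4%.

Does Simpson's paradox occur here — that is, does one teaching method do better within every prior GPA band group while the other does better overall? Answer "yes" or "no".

no

Within each prior GPA band level (high prior GPA 98.5% vs 78.2%; low prior GPA 41.0% vs 31.7%), Curriculum X has the higher rate every time. Pooled: 69.9% vs 58.4% — Curriculum X has the higher rate overall. They agree.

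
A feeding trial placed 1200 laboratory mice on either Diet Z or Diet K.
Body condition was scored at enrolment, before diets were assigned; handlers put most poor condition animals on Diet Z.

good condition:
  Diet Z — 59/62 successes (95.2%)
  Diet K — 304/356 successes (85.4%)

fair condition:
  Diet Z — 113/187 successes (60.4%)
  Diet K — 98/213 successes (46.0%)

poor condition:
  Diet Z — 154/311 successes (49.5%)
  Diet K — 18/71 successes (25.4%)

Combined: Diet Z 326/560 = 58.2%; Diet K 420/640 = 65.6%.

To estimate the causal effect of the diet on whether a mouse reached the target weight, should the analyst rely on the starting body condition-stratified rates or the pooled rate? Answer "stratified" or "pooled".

The stratified and pooled comparisons disagree (Diet Z wins within each starting body condition; Diet K wins overall), so the answer turns on the causal role of starting body condition.
The imbalance in starting body condition arose from how laboratory mice were allocated, not from anything the diet did; and starting body condition independently affects the outcome. The pooled gap is confounded — condition on starting body condition.
Within each level — good condition: 95.2% vs 85.4%; fair condition: 60.4% vs 46.0%; poor condition: 49.5% vs 25.4% — Diet Z is higher every time.

stratified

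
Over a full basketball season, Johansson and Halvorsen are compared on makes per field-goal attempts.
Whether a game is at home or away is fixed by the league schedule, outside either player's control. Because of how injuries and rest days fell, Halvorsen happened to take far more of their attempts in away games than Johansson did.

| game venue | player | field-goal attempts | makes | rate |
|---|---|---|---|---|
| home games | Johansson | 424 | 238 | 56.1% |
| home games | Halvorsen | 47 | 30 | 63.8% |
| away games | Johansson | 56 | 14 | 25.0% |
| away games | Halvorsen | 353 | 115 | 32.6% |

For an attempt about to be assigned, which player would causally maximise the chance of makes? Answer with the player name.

Halvorsen

Halvorsen is higher inside every game venue stratum but Johansson is higher in aggregate. Whether to stratify depends on how game venue relates to the player.
Nothing the player does changes game venue; the imbalance is an allocation artefact. With game venue also predicting the outcome, the pooled figure is confounded, and the within-stratum comparison is the causal one.
Within each level — home games: 56.1% vs 63.8%; away games: 25.0% vs 32.6% — Halvorsen is higher every time.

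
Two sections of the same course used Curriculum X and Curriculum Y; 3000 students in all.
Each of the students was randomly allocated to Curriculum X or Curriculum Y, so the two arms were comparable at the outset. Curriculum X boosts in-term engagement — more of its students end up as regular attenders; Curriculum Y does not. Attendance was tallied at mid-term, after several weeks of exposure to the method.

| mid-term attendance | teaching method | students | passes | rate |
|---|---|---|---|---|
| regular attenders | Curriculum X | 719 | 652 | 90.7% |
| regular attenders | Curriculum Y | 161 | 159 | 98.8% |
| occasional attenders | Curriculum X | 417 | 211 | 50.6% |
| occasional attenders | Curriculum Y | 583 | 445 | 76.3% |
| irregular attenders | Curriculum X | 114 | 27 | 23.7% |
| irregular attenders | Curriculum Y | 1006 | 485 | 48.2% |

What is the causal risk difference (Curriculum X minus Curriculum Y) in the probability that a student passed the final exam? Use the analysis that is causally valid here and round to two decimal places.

Curriculum Y is higher inside every mid-term attendance stratum but Curriculum X is higher in aggregate. Whether to stratify depends on how mid-term attendance relates to the teaching method.
The distribution of mid-term attendance is itself part of what the teaching method does — it is an intermediate outcome. Holding it fixed would remove that part of the effect; the total effect is the pooled difference.
The causal difference is the pooled difference: 0.712 − 0.622 = +0.090.

+0.09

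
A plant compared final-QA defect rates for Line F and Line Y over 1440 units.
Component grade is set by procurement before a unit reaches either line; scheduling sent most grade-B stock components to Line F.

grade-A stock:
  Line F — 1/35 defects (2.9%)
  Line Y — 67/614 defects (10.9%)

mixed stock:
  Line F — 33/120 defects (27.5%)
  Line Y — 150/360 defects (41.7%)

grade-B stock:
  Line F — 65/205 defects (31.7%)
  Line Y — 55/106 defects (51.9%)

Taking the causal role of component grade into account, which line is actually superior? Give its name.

The stratified and pooled comparisons disagree (Line F wins within each component grade; Line Y wins overall), so the answer turns on the causal role of component grade.
Component grade differs across lines for reasons unrelated to any effect of the line itself, and it separately predicts the outcome — a classic confounder. We must compare within component grade levels.
Within each level — grade-A stock: 2.9% vs 10.9%; mixed stock: 27.5% vs 41.7%; grade-B stock: 31.7% vs 51.9% — Line F is lower every time.

Line F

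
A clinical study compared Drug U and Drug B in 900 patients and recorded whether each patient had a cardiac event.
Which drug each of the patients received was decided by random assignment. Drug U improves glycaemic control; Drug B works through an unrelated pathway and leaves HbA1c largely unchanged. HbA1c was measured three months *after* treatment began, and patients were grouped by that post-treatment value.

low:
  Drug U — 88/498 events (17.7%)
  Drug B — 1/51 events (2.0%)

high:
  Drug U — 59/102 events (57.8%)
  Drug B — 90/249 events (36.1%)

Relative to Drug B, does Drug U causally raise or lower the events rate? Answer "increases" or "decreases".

Drug B is lower inside every HbA1c stratum but Drug U is lower in aggregate. Whether to stratify depends on how HbA1c relates to the drug.
HbA1c here is a post-treatment variable shaped by the drug; conditioning on it would introduce bias rather than remove it. The overall comparison is the causal one.
Pooled: Drug U 24.5% vs Drug B 30.3%; Drug U is lower overall.

decreases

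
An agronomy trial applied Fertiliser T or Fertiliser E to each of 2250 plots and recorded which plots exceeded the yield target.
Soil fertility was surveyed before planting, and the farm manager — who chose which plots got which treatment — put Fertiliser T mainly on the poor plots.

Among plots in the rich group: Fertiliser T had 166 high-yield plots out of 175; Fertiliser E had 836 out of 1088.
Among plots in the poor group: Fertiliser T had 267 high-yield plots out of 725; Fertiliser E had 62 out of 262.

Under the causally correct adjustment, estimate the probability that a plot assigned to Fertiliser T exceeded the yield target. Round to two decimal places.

The stratified and pooled comparisons disagree (Fertiliser T wins within each soil fertility; Fertiliser E wins overall), so the answer turns on the causal role of soil fertility.
Nothing the fertiliser does changes soil fertility; the imbalance is an allocation artefact. With soil fertility also predicting the outcome, the pooled figure is confounded, and the within-stratum comparison is the causal one.
Standardising Fertiliser T to the population soil fertility mix: 0.561·166/175 + 0.439·267/725 = 0.694.

0.69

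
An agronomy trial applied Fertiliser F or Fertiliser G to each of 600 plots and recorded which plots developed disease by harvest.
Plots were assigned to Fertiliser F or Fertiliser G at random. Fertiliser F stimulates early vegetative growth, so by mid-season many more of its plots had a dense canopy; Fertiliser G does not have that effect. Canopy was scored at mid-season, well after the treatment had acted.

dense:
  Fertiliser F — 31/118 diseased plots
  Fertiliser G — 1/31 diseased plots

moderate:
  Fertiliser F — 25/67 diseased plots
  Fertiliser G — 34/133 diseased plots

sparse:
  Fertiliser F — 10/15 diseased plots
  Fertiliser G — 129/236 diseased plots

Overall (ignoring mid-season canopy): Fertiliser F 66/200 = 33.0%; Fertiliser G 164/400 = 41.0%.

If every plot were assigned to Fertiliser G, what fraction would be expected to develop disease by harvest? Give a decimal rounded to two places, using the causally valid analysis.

Because the fertiliser influences mid-season canopy, mid-season canopy is a post-treatment mediator, not a confounder. Stratifying on it would bias the estimate; the causal effect is the crude pooled difference.
So P(outcome | do(Fertiliser G)) is just the pooled rate for Fertiliser G: 164/400 = 0.410.

0.41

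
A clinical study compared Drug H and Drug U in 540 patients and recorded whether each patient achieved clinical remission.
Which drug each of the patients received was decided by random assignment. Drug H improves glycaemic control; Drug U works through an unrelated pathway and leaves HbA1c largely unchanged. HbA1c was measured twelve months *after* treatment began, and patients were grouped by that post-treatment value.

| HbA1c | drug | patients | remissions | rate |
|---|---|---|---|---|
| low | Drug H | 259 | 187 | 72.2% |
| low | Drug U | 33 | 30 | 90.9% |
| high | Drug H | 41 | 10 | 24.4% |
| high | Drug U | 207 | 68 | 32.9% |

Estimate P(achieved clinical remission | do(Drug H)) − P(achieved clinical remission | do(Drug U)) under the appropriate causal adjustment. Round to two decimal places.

HbA1c lies on the pathway drug → HbA1c → outcome, so adjusting for it blocks the indirect effect. For the total causal effect of drug, use the unadjusted pooled rates.
The causal difference is the pooled difference: 0.657 − 0.408 = +0.248.

+0.25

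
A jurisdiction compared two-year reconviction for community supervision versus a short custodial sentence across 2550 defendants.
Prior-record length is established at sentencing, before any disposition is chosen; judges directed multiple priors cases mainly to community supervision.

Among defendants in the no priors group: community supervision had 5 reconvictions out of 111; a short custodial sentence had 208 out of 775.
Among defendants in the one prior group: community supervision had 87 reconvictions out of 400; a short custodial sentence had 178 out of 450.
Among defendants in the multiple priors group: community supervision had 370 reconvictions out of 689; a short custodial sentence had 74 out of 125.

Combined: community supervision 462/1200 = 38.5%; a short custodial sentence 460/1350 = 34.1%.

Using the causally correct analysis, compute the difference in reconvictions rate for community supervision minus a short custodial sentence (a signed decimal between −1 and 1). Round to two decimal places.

community supervision is lower inside every prior-record length stratum but a short custodial sentence is lower in aggregate. Whether to stratify depends on how prior-record length relates to the disposition.
The imbalance in prior-record length arose from how defendants were allocated, not from anything the disposition did; and prior-record length independently affects the outcome. The pooled gap is confounded — condition on prior-record length.
Adjusting over the population distribution of prior-record length: 0.347·(0.045−0.268) + 0.333·(0.217−0.396) + 0.319·(0.537−0.592) = -0.155.

-0.15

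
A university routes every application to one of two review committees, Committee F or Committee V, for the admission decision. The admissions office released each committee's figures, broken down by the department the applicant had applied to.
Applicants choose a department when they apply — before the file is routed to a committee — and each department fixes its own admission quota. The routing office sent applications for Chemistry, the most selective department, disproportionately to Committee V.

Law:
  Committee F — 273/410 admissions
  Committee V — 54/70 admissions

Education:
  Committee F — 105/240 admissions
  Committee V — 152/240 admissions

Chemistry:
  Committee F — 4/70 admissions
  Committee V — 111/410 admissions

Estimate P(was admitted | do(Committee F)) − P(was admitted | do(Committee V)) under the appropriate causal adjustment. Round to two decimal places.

-0.17

Department differs across review committees for reasons unrelated to any effect of the review committee itself, and it separately predicts the outcome — a classic confounder. We must compare within department levels.
Adjusting over the population distribution of department: 0.333·(0.666−0.771) + 0.333·(0.438−0.633) + 0.333·(0.057−0.271) = -0.172.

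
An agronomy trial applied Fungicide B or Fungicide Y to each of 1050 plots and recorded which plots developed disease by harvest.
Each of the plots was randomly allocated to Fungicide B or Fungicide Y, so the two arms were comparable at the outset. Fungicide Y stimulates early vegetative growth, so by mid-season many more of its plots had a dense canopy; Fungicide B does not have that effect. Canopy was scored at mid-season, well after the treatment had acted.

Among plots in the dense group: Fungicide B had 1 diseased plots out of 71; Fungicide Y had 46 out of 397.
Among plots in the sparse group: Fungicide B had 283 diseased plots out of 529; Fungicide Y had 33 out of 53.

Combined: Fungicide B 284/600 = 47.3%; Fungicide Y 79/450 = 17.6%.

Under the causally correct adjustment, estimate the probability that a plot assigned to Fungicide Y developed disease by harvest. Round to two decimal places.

0.18

The stratified and pooled comparisons disagree (Fungicide B wins within each mid-season canopy; Fungicide Y wins overall), so the answer turns on the causal role of mid-season canopy.
Because the fungicide influences mid-season canopy, mid-season canopy is a post-treatment mediator, not a confounder. Stratifying on it would bias the estimate; the causal effect is the crude pooled difference.
So P(outcome | do(Fungicide Y)) is just the pooled rate for Fungicide Y: 79/450 = 0.176.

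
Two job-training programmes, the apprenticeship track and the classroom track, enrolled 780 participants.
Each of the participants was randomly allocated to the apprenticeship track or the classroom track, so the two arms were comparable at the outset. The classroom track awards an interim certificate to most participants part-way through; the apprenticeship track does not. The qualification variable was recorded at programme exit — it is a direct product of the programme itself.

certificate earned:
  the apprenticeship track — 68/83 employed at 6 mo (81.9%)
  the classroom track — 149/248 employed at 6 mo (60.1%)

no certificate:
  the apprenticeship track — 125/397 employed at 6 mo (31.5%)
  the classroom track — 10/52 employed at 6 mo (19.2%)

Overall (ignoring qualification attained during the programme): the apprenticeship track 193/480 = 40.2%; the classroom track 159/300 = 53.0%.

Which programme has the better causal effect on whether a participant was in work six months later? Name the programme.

the classroom track

Qualification attained during the programme is downstream of the programme. One should not condition on a consequence of treatment, so the overall rates are the right comparison.
Pooled: the apprenticeship track 40.2% vs the classroom track 53.0%; the classroom track is higher overall.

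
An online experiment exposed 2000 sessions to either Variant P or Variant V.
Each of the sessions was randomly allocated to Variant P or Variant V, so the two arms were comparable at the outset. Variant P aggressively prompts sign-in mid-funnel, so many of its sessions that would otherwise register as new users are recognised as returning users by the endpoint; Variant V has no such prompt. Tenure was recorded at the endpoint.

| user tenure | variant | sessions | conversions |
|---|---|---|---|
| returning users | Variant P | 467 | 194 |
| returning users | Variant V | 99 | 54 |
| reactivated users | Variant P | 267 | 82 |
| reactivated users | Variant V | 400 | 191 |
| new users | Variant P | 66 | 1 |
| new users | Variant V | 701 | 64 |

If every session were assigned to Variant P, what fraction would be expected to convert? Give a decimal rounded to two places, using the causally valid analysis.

User tenure is downstream of the variant. One should not condition on a consequence of treatment, so the overall rates are the right comparison.
So P(outcome | do(Variant P)) is just the pooled rate for Variant P: 277/800 = 0.346.

0.35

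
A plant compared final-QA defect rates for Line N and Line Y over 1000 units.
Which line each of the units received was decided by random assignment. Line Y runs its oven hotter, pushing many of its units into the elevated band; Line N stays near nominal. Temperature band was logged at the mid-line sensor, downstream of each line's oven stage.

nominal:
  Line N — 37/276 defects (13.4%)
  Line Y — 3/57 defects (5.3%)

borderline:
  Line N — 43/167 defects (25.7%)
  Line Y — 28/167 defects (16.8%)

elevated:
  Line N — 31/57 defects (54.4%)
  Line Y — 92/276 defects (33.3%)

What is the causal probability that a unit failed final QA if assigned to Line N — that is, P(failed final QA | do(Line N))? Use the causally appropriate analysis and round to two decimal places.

Within every in-process temperature band level Line Y has the lower rate, yet pooled Line N does — Simpson's reversal.
In-process temperature band lies on the pathway line → in-process temperature band → outcome, so adjusting for it blocks the indirect effect. For the total causal effect of line, use the unadjusted pooled rates.
So P(outcome | do(Line N)) is just the pooled rate for Line N: 111/500 = 0.222.

0.22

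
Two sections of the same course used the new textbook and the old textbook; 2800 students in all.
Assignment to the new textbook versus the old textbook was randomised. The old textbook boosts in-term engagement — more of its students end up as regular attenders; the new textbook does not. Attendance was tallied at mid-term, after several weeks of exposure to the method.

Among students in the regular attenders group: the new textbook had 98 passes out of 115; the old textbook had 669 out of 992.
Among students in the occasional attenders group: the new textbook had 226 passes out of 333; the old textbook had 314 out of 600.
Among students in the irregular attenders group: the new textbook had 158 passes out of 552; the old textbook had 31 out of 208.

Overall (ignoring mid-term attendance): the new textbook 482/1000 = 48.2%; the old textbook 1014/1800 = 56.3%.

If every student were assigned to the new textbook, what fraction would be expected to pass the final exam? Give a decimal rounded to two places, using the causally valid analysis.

Within every mid-term attendance level the new textbook has the higher rate, yet pooled the old textbook does — Simpson's reversal.
Because the teaching method influences mid-term attendance, mid-term attendance is a post-treatment mediator, not a confounder. Stratifying on it would bias the estimate; the causal effect is the crude pooled difference.
So P(outcome | do(the new textbook)) is just the pooled rate for the new textbook: 482/1000 = 0.482.

0.48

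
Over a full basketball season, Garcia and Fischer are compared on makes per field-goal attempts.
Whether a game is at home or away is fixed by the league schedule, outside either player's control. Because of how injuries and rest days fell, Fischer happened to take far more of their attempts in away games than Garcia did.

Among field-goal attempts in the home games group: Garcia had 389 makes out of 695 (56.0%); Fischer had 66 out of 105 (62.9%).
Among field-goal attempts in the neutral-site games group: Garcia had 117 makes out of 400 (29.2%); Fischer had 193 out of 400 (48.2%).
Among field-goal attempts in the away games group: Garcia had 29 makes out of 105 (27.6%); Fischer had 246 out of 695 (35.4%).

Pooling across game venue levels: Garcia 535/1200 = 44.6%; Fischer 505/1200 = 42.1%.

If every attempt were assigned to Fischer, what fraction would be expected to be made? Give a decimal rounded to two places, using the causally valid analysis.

0.49

Since game venue is a pre-existing factor (not a product of the player) and it affects the outcome on its own, it is a confounder. The stratified rates, not the pooled rate, identify the causal effect.
Standardising Fischer to the population game venue mix: 0.333·66/105 + 0.333·193/400 + 0.333·246/695 = 0.488.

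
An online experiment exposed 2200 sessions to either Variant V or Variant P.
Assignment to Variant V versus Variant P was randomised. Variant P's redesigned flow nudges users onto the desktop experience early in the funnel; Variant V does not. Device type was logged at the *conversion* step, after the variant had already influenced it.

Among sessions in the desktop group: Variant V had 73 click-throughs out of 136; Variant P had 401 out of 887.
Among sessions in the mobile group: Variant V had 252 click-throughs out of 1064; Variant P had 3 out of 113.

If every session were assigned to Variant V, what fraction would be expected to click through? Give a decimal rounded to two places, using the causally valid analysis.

Within every device type level Variant V has the higher rate, yet pooled Variant P does — Simpson's reversal.
Device type is downstream of the variant. One should not condition on a consequence of treatment, so the overall rates are the right comparison.
So P(outcome | do(Variant V)) is just the pooled rate for Variant V: 325/1200 = 0.271.

0.27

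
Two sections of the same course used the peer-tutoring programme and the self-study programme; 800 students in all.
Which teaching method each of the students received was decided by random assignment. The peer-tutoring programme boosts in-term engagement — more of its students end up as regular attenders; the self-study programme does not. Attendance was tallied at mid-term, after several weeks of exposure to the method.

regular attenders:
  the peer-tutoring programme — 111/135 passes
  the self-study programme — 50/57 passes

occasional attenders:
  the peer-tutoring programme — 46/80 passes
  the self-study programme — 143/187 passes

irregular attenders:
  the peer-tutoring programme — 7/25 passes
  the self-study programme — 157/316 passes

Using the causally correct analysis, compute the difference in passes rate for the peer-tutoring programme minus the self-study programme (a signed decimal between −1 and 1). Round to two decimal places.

+0.06

Mid-term attendance lies on the pathway teaching method → mid-term attendance → outcome, so adjusting for it blocks the indirect effect. For the total causal effect of teaching method, use the unadjusted pooled rates.
The causal difference is the pooled difference: 0.683 − 0.625 = +0.058.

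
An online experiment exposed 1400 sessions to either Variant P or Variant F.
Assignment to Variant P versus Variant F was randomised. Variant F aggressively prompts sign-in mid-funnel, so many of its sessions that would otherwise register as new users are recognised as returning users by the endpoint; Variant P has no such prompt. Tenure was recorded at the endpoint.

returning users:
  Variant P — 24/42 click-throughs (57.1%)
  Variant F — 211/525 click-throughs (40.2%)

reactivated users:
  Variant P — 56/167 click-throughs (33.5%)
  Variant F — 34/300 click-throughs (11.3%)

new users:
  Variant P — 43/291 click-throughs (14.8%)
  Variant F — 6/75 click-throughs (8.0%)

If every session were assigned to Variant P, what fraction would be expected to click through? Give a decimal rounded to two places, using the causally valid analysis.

0.25

The distribution of user tenure is itself part of what the variant does — it is an intermediate outcome. Holding it fixed would remove that part of the effect; the total effect is the pooled difference.
So P(outcome | do(Variant P)) is just the pooled rate for Variant P: 123/500 = 0.246.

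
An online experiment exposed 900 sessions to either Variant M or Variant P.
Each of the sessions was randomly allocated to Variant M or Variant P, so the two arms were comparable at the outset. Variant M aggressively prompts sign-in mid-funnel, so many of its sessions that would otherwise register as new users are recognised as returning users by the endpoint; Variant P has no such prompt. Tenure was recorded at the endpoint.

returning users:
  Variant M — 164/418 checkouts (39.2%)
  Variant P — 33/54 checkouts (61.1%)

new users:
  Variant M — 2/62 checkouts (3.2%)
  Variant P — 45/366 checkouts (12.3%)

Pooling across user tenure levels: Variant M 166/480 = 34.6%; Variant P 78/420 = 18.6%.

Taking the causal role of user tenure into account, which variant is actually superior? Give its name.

Variant M

Within every user tenure level Variant P has the higher rate, yet pooled Variant M does — Simpson's reversal.
User tenure here is a post-treatment variable shaped by the variant; conditioning on it would introduce bias rather than remove it. The overall comparison is the causal one.
Pooled: Variant M 34.6% vs Variant P 18.6%; Variant M is higher overall.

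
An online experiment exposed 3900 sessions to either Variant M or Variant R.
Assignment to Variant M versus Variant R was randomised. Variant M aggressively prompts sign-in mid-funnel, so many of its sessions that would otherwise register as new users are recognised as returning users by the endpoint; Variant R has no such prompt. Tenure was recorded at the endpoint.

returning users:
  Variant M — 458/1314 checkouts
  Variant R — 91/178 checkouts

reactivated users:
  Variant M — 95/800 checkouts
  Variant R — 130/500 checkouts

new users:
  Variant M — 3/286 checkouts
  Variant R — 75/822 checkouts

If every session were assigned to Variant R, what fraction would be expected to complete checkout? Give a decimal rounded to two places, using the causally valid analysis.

User tenure here is a post-treatment variable shaped by the variant; conditioning on it would introduce bias rather than remove it. The overall comparison is the causal one.
So P(outcome | do(Variant R)) is just the pooled rate for Variant R: 296/1500 = 0.197.

0.20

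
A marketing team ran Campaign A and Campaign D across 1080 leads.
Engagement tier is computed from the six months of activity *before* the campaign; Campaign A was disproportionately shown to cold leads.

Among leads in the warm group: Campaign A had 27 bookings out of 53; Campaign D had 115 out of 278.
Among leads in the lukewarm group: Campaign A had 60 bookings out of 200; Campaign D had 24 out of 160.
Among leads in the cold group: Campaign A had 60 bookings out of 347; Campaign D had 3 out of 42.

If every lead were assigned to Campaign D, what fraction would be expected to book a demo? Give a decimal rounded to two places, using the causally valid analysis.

Engagement tier is set before the campaign has any effect — it is not caused by the campaign — and it independently drives the outcome. That makes it a confounder, so the causal comparison is within engagement tier levels.
Standardising Campaign D to the population engagement tier mix: 0.306·115/278 + 0.333·24/160 + 0.360·3/42 = 0.203.

0.20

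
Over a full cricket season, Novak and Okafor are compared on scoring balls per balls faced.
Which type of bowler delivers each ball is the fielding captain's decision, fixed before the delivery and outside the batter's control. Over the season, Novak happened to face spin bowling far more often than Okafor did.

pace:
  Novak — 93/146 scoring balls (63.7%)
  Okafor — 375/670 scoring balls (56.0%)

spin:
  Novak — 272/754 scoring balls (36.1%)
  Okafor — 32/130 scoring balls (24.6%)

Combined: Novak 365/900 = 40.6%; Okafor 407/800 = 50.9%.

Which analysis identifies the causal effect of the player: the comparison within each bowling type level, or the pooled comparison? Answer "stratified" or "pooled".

Novak is higher inside every bowling type stratum but Okafor is higher in aggregate. Whether to stratify depends on how bowling type relates to the player.
Bowling type is set before the player has any effect — it is not caused by the player — and it independently drives the outcome. That makes it a confounder, so the causal comparison is within bowling type levels.
Within each level — pace: 63.7% vs 56.0%; spin: 36.1% vs 24.6% — Novak is higher every time.

stratified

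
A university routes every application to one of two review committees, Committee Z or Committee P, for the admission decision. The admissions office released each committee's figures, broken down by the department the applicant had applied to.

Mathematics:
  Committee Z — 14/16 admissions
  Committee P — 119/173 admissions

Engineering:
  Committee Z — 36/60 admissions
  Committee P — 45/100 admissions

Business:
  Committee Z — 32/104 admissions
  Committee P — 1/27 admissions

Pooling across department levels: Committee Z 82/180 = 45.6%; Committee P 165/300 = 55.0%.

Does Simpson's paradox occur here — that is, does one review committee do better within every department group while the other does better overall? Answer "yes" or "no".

yes

Within each department level (Mathematics 87.5% vs 68.8%; Engineering 60.0% vs 45.0%; Business 30.8% vs 3.7%), Committee Z has the higher rate every time. Pooled: 45.6% vs 55.0% — Committee P has the higher rate overall. The two comparisons disagree.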